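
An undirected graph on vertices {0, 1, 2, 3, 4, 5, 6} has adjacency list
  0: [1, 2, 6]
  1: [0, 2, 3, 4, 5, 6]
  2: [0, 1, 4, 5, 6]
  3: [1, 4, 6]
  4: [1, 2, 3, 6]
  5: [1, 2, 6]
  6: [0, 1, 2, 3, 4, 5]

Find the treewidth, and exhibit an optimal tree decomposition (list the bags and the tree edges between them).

Treewidth 3.
Bags: B1 = {1, 2, 5, 6}  B2 = {0, 1, 2, 6}  B3 = {1, 2, 4, 6}  B4 = {1, 3, 4, 6}
Tree: B1–B2, B2–B3, B3–B4

The largest bag has 4 vertices, giving width 3; this decomposition certifies tw(G) ≤ 3. For the lower bound, the 4 vertices {0, 1, 2, 6} are pairwise adjacent, and any tree decomposition puts a clique entirely inside one bag — forcing width ≥ 3. The upper and lower bounds meet at 3, so that is the treewidth.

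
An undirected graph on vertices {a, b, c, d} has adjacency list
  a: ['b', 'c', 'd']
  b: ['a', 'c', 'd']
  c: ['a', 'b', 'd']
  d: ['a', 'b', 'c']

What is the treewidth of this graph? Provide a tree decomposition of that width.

Treewidth 3.
Bags: B1 = {a, b, c, d}
Tree: (single bag)

A single bag containing all 4 vertices is trivially a valid decomposition of width 3. For the lower bound, the 4 vertices {a, b, c, d} are pairwise adjacent, and any tree decomposition puts a clique entirely inside one bag — forcing width ≥ 3. Combining the bounds, tw(G) = 3.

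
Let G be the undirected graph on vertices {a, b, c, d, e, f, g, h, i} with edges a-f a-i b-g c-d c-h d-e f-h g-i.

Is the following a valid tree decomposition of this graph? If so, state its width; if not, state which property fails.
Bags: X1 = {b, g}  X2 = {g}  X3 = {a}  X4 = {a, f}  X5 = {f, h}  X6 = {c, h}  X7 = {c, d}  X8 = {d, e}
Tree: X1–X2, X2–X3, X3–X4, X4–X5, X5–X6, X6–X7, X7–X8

No — vertex i appears in no bag.

A tree decomposition must satisfy three properties: every vertex lies in some bag; for every edge, both endpoints lie together in some bag; and for every vertex, the bags containing it form a connected subtree. Here vertex i appears in no bag, so the decomposition is invalid.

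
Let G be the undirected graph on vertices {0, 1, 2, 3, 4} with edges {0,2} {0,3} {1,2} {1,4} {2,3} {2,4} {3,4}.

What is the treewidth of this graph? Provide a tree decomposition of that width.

Every bag has size at most 3, so the width is 3 − 1 = 2 and tw(G) ≤ 2. Conversely, {1, 2, 4} is a clique of size 3, and the vertices of any clique must share a bag in every tree decomposition; so some bag has ≥ 3 vertices and tw(G) ≥ 2. Therefore the treewidth is 2.

Treewidth 2.
One optimal decomposition is:
Bags: B1 = {1, 2, 4}  B2 = {2, 3, 4}  B3 = {0, 2, 3}
Tree: B1–B2, B2–B3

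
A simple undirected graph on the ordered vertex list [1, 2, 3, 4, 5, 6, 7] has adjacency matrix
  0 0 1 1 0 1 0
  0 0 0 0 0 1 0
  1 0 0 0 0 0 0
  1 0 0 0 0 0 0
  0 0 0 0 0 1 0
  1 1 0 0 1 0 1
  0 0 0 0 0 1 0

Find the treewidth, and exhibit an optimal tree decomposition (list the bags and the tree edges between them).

Each bag holds 2 vertices, so the decomposition has width 1, which upper-bounds the treewidth. G has an edge, so its treewidth is at least 1. The upper and lower bounds meet at 1, so that is the treewidth.

Treewidth 1.
Bags: B1 = {1, 6}  B2 = {6, 7}  B3 = {1, 4}  B4 = {2, 6}  B5 = {5, 6}  B6 = {1, 3}
Tree: B1–B2, B1–B3, B2–B4, B1–B5, B3–B6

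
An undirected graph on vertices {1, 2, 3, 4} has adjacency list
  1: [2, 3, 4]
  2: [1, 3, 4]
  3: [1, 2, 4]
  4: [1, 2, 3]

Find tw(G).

3

A width-3 tree decomposition is:
Bags: B1 = {1, 2, 3, 4}
Tree: (single bag)
With just one bag of size 4, the width is 4 − 1 = 3, so tw(G) ≤ 3. Conversely, {1, 2, 3, 4} is a clique of size 4, and the vertices of any clique must share a bag in every tree decomposition; so some bag has ≥ 4 vertices and tw(G) ≥ 3. Therefore the treewidth is 3.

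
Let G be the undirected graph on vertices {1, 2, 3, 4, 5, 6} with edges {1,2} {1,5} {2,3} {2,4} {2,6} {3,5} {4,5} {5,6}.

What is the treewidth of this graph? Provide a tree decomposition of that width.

Each bag holds 3 vertices, so the decomposition has width 2, which upper-bounds the treewidth. The edges 2–1–5–6–2 form a cycle, so G is not a tree and its treewidth is at least 2. The upper and lower bounds meet at 2, so that is the treewidth.

Treewidth 2.
One such decomposition:
Bags: B1 = {1, 2, 5}  B2 = {2, 5, 6}  B3 = {2, 4, 5}  B4 = {2, 3, 5}
Tree: B1–B2, B2–B3, B3–B4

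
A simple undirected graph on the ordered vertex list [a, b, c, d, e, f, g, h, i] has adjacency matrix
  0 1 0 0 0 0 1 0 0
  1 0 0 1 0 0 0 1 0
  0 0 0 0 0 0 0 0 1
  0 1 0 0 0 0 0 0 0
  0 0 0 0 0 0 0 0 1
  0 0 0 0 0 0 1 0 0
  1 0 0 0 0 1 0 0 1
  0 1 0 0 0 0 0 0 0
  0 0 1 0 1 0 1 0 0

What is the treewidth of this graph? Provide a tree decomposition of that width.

Every bag has size at most 2, so the width is 2 − 1 = 1 and tw(G) ≤ 1. G has an edge, so its treewidth is at least 1. The upper and lower bounds meet at 1, so that is the treewidth.

Treewidth 1.
Bags: B1 = {g, i}  B2 = {a, g}  B3 = {a, b}  B4 = {b, h}  B5 = {e, i}  B6 = {c, i}  B7 = {b, d}  B8 = {f, g}
Tree: B1–B2, B2–B3, B3–B4, B1–B5, B5–B6, B4–B7, B2–B8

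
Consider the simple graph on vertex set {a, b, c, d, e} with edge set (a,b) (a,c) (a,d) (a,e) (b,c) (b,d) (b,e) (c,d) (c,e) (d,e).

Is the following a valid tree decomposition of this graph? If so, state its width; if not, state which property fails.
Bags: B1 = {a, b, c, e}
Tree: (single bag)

A tree decomposition must satisfy three properties: every vertex lies in some bag; for every edge, both endpoints lie together in some bag; and for every vertex, the bags containing it form a connected subtree. Here vertex d appears in no bag, so the decomposition is invalid.

No — vertex d appears in no bag.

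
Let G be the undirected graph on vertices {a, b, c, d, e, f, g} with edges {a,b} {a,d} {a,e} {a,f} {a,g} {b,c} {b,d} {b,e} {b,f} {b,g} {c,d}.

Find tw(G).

2

A width-2 tree decomposition is:
Bags: B1 = {a, b, g}  B2 = {a, b, d}  B3 = {a, b, e}  B4 = {a, b, f}  B5 = {b, c, d}
Tree: B1–B2, B1–B3, B2–B4, B2–B5
The largest bag has 3 vertices, giving width 2; this decomposition certifies tw(G) ≤ 2. For the lower bound, the 3 vertices {b, c, d} are pairwise adjacent, and any tree decomposition puts a clique entirely inside one bag — forcing width ≥ 2. Therefore the treewidth is 2.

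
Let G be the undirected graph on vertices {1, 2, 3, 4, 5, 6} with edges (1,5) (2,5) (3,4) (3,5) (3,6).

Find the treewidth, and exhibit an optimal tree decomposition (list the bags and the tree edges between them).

The largest bag has 2 vertices, giving width 1; this decomposition certifies tw(G) ≤ 1. G has an edge, so its treewidth is at least 1. Combining the bounds, tw(G) = 1.

Treewidth 1.
One optimal decomposition is:
Bags: B1 = {3, 6}  B2 = {3, 5}  B3 = {1, 5}  B4 = {3, 4}  B5 = {2, 5}
Tree: B1–B2, B2–B3, B1–B4, B2–B5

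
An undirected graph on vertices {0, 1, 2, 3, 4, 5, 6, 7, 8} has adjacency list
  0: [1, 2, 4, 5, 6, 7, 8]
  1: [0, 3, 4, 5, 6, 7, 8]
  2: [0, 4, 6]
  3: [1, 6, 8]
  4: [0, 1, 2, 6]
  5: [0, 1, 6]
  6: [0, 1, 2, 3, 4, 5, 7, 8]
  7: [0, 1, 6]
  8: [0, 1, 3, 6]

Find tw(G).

A width-3 tree decomposition is:
Bags: B1 = {0, 1, 6, 8}  B2 = {0, 1, 6, 7}  B3 = {0, 1, 4, 6}  B4 = {0, 2, 4, 6}  B5 = {1, 3, 6, 8}  B6 = {0, 1, 5, 6}
Tree: B1–B2, B2–B3, B3–B4, B1–B5, B3–B6
The largest bag has 4 vertices, giving width 3; this decomposition certifies tw(G) ≤ 3. On the other hand G contains the 4-clique {0, 1, 6, 8}. A clique must lie in a single bag of any decomposition, so no decomposition can have width below 3. Combining the bounds, tw(G) = 3.

3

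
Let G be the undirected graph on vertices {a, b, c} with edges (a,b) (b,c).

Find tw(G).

1

A width-1 tree decomposition is:
Bags: B1 = {a, b}  B2 = {b, c}
Tree: B1–B2
Each bag holds 2 vertices, so the decomposition has width 1, which upper-bounds the treewidth. G has an edge, so its treewidth is at least 1. Therefore the treewidth is 1.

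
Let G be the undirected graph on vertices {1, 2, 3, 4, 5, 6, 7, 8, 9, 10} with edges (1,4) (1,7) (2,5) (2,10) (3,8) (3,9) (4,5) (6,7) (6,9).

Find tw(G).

A width-1 tree decomposition is:
Bags: B1 = {3, 8}  B2 = {3, 9}  B3 = {6, 9}  B4 = {6, 7}  B5 = {1, 7}  B6 = {1, 4}  B7 = {4, 5}  B8 = {2, 5}  B9 = {2, 10}
Tree: B1–B2, B2–B3, B3–B4, B4–B5, B5–B6, B6–B7, B7–B8, B8–B9
The largest bag has 2 vertices, giving width 1; this decomposition certifies tw(G) ≤ 1. G has an edge, so its treewidth is at least 1. The upper and lower bounds meet at 1, so that is the treewidth.

1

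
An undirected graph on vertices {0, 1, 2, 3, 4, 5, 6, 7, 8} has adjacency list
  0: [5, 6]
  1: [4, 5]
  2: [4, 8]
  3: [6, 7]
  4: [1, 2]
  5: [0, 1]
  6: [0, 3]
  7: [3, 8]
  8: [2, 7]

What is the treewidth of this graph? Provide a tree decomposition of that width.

Treewidth 2.
Bags: B1 = {3, 6, 7}  B2 = {6, 7, 8}  B3 = {2, 6, 8}  B4 = {2, 4, 6}  B5 = {1, 4, 6}  B6 = {1, 5, 6}  B7 = {0, 5, 6}
Tree: B1–B2, B2–B3, B3–B4, B4–B5, B5–B6, B6–B7

Every bag has size at most 3, so the width is 3 − 1 = 2 and tw(G) ≤ 2. Since 6–3–7–8–2–4–1–5–0–6 is a cycle in G, G is not acyclic. Forests are exactly the graphs of treewidth ≤ 1, so tw(G) ≥ 2. The upper and lower bounds meet at 2, so that is the treewidth.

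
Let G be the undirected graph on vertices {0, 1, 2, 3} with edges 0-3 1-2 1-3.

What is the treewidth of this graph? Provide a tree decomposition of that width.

Every bag has size at most 2, so the width is 2 − 1 = 1 and tw(G) ≤ 1. Any graph with an edge has treewidth ≥ 1, and G has the edge 0–3. Therefore the treewidth is 1.

Treewidth 1.
One such decomposition:
Bags: B1 = {0, 3}  B2 = {1, 3}  B3 = {1, 2}
Tree: B1–B2, B2–B3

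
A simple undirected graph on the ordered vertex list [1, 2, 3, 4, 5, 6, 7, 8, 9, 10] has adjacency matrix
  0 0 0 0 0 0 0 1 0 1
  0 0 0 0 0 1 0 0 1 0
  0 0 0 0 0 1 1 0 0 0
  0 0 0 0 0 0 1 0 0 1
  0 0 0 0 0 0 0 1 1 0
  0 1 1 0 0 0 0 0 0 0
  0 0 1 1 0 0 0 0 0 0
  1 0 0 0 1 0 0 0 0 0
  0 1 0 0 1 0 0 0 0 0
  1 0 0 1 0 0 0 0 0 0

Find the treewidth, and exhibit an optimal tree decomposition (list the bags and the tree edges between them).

Treewidth 2.
Bags: B1 = {1, 4, 10}  B2 = {1, 4, 7}  B3 = {1, 3, 7}  B4 = {1, 3, 6}  B5 = {1, 2, 6}  B6 = {1, 2, 9}  B7 = {1, 5, 9}  B8 = {1, 5, 8}
Tree: B1–B2, B2–B3, B3–B4, B4–B5, B5–B6, B6–B7, B7–B8

Each bag holds 3 vertices, so the decomposition has width 2, which upper-bounds the treewidth. Since 1–10–4–7–3–6–2–9–5–8–1 is a cycle in G, G is not acyclic. Forests are exactly the graphs of treewidth ≤ 1, so tw(G) ≥ 2. Combining the bounds, tw(G) = 2.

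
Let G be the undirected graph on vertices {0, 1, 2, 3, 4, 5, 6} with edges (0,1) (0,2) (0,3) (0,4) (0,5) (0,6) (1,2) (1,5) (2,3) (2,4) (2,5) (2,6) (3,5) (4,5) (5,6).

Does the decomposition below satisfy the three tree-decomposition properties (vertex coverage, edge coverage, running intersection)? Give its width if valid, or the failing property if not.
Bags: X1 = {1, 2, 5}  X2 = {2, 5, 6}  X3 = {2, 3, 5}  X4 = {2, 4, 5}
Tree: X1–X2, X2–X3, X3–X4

A tree decomposition must satisfy three properties: every vertex lies in some bag; for every edge, both endpoints lie together in some bag; and for every vertex, the bags containing it form a connected subtree. Here vertex 0 appears in no bag, so the decomposition is invalid.

No — vertex 0 appears in no bag.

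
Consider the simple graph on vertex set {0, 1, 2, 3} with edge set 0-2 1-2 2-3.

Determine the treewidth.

A width-1 tree decomposition is:
Bags: B1 = {0, 2}  B2 = {1, 2}  B3 = {2, 3}
Tree: B1–B2, B1–B3
Each bag holds 2 vertices, so the decomposition has width 1, which upper-bounds the treewidth. G has an edge, so its treewidth is at least 1. Combining the bounds, tw(G) = 1.

1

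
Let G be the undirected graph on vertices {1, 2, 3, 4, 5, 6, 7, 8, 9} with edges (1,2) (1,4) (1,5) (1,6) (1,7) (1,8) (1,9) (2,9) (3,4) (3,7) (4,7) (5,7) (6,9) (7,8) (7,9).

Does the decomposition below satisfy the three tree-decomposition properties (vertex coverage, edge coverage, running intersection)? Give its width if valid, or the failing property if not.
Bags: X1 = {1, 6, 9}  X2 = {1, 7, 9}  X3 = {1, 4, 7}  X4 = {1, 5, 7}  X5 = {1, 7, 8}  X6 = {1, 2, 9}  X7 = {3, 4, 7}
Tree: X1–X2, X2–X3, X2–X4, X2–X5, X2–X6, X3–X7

Yes; width 2.

Vertex coverage: the bags together contain {1, 2, 3, 4, 5, 6, 7, 8, 9}, the full vertex set. Edge coverage: each edge of G has both endpoints in at least one bag. Running intersection: for every vertex, the bags containing it form a connected subtree. All three properties hold, so this is a valid tree decomposition of width max|bag| − 1 = 2, and hence tw(G) ≤ 2.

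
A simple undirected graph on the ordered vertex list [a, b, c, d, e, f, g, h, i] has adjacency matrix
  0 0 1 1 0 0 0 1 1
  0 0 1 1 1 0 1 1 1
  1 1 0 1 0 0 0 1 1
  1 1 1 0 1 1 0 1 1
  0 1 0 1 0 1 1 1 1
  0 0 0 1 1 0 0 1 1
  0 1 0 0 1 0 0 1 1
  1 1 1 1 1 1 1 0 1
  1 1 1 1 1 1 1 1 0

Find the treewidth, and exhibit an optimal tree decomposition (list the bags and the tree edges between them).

Treewidth 4.
One optimal decomposition is:
Bags: B1 = {b, d, e, h, i}  B2 = {b, c, d, h, i}  B3 = {b, e, g, h, i}  B4 = {a, c, d, h, i}  B5 = {d, e, f, h, i}
Tree: B1–B2, B1–B3, B2–B4, B1–B5

Each bag holds 5 vertices, so the decomposition has width 4, which upper-bounds the treewidth. Conversely, {a, c, d, h, i} is a clique of size 5, and the vertices of any clique must share a bag in every tree decomposition; so some bag has ≥ 5 vertices and tw(G) ≥ 4. Combining the bounds, tw(G) = 4.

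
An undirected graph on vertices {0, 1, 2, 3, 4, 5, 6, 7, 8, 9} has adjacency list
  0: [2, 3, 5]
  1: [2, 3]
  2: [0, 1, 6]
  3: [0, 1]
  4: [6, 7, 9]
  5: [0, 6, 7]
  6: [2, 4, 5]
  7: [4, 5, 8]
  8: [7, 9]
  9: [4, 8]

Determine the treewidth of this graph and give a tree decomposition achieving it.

Treewidth 2.
One optimal decomposition is:
Bags: B1 = {4, 8, 9}  B2 = {4, 7, 8}  B3 = {4, 6, 7}  B4 = {5, 6, 7}  B5 = {2, 5, 6}  B6 = {0, 2, 5}  B7 = {0, 1, 2}  B8 = {0, 1, 3}
Tree: B1–B2, B2–B3, B3–B4, B4–B5, B5–B6, B6–B7, B7–B8

Every bag has size at most 3, so the width is 3 − 1 = 2 and tw(G) ≤ 2. For the lower bound, G contains the cycle 9–8–7–4–9, so G is not a forest; only forests have treewidth ≤ 1, hence tw(G) ≥ 2. Therefore the treewidth is 2.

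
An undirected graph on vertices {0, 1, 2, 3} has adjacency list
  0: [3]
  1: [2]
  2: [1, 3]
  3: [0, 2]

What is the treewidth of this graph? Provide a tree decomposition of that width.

The largest bag has 2 vertices, giving width 1; this decomposition certifies tw(G) ≤ 1. Since G has at least one edge (e.g. 0–3), it is not an edgeless graph, so tw(G) ≥ 1. Hence tw(G) = 1 exactly.

Treewidth 1.
One such decomposition:
Bags: B1 = {0, 3}  B2 = {2, 3}  B3 = {1, 2}
Tree: B1–B2, B2–B3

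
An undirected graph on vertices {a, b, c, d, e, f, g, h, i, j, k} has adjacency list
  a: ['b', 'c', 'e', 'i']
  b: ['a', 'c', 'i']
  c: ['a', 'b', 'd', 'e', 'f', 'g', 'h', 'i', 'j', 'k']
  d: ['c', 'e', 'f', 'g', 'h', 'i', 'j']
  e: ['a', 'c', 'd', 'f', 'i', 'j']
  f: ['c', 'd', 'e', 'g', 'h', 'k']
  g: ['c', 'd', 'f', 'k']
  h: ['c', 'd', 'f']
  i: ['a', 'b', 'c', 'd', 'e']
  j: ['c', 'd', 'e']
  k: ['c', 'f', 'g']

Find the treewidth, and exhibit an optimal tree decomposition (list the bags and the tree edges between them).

Treewidth 3.
One optimal decomposition is:
Bags: B1 = {c, d, f, g}  B2 = {c, d, f, h}  B3 = {c, f, g, k}  B4 = {c, d, e, f}  B5 = {c, d, e, j}  B6 = {c, d, e, i}  B7 = {a, c, e, i}  B8 = {a, b, c, i}
Tree: B1–B2, B1–B3, B2–B4, B4–B5, B4–B6, B6–B7, B7–B8

Each bag holds 4 vertices, so the decomposition has width 3, which upper-bounds the treewidth. Conversely, {c, d, e, j} is a clique of size 4, and the vertices of any clique must share a bag in every tree decomposition; so some bag has ≥ 4 vertices and tw(G) ≥ 3. Combining the bounds, tw(G) = 3.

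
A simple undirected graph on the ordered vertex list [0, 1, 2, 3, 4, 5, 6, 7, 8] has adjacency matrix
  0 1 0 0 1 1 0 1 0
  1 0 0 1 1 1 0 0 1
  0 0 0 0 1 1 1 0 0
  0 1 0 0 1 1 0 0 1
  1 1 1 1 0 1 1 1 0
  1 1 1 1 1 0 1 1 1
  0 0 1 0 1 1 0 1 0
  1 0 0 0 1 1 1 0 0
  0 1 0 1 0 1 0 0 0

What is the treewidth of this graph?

A width-3 tree decomposition is:
Bags: B1 = {0, 1, 4, 5}  B2 = {0, 4, 5, 7}  B3 = {4, 5, 6, 7}  B4 = {1, 3, 4, 5}  B5 = {1, 3, 5, 8}  B6 = {2, 4, 5, 6}
Tree: B1–B2, B2–B3, B1–B4, B4–B5, B3–B6
The largest bag has 4 vertices, giving width 3; this decomposition certifies tw(G) ≤ 3. For the lower bound, the 4 vertices {1, 3, 5, 8} are pairwise adjacent, and any tree decomposition puts a clique entirely inside one bag — forcing width ≥ 3. Hence tw(G) = 3 exactly.

3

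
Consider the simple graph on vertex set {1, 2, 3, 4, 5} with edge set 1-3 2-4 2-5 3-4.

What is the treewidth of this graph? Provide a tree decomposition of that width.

Every bag has size at most 2, so the width is 2 − 1 = 1 and tw(G) ≤ 1. Since G has at least one edge (e.g. 5–2), it is not an edgeless graph, so tw(G) ≥ 1. Therefore the treewidth is 1.

Treewidth 1.
One optimal decomposition is:
Bags: B1 = {2, 5}  B2 = {2, 4}  B3 = {3, 4}  B4 = {1, 3}
Tree: B1–B2, B2–B3, B3–B4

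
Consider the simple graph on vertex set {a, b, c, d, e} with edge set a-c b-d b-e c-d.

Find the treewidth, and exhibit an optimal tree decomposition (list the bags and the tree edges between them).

Every bag has size at most 2, so the width is 2 − 1 = 1 and tw(G) ≤ 1. Since G has at least one edge (e.g. a–c), it is not an edgeless graph, so tw(G) ≥ 1. The upper and lower bounds meet at 1, so that is the treewidth.

Treewidth 1.
One such decomposition:
Bags: B1 = {a, c}  B2 = {c, d}  B3 = {b, d}  B4 = {b, e}
Tree: B1–B2, B2–B3, B3–B4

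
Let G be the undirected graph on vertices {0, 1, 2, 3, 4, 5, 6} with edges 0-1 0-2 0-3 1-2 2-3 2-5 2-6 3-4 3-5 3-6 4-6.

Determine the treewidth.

A width-2 tree decomposition is:
Bags: B1 = {2, 3, 6}  B2 = {0, 2, 3}  B3 = {0, 1, 2}  B4 = {3, 4, 6}  B5 = {2, 3, 5}
Tree: B1–B2, B2–B3, B1–B4, B2–B5
Every bag has size at most 3, so the width is 3 − 1 = 2 and tw(G) ≤ 2. Conversely, {0, 1, 2} is a clique of size 3, and the vertices of any clique must share a bag in every tree decomposition; so some bag has ≥ 3 vertices and tw(G) ≥ 2. Combining the bounds, tw(G) = 2.

2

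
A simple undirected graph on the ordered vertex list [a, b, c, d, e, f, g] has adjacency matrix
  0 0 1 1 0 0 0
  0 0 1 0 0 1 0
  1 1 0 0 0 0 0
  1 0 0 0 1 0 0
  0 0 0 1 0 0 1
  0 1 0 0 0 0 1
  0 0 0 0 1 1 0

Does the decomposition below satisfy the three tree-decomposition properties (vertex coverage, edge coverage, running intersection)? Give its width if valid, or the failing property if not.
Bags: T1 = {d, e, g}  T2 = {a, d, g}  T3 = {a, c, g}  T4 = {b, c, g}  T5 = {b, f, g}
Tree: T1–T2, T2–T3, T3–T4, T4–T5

Vertex coverage: the bags together contain {a, b, c, d, e, f, g}, the full vertex set. Edge coverage: each edge of G has both endpoints in at least one bag. Running intersection: for every vertex, the bags containing it form a connected subtree. All three properties hold, so this is a valid tree decomposition of width max|bag| − 1 = 2, and hence tw(G) ≤ 2.

Yes; width 2.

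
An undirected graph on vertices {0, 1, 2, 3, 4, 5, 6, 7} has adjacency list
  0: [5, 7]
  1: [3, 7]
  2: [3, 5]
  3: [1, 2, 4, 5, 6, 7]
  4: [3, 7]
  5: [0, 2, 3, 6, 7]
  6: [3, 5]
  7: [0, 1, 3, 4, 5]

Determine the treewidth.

A width-2 tree decomposition is:
Bags: B1 = {3, 5, 7}  B2 = {0, 5, 7}  B3 = {1, 3, 7}  B4 = {3, 4, 7}  B5 = {3, 5, 6}  B6 = {2, 3, 5}
Tree: B1–B2, B1–B3, B1–B4, B1–B5, B5–B6
Every bag has size at most 3, so the width is 3 − 1 = 2 and tw(G) ≤ 2. Conversely, {0, 5, 7} is a clique of size 3, and the vertices of any clique must share a bag in every tree decomposition; so some bag has ≥ 3 vertices and tw(G) ≥ 2. Hence tw(G) = 2 exactly.

2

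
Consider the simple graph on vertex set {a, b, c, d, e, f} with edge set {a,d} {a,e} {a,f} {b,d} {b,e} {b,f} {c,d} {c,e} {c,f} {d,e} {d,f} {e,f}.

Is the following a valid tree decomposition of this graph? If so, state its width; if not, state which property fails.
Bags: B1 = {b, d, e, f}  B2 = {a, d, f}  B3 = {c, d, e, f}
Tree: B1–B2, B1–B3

A tree decomposition must satisfy three properties: every vertex lies in some bag; for every edge, both endpoints lie together in some bag; and for every vertex, the bags containing it form a connected subtree. Here edge (e,a) lies in no bag, so the decomposition is invalid.

No — edge (e,a) lies in no bag.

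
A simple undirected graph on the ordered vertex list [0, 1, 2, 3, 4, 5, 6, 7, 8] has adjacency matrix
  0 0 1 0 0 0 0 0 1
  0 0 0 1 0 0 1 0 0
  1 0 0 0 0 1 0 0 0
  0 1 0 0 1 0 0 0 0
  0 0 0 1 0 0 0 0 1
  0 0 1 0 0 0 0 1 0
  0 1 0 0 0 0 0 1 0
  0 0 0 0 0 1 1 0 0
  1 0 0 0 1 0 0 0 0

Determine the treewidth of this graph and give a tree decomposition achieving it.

Treewidth 2.
One such decomposition:
Bags: B1 = {0, 2, 5}  B2 = {0, 5, 7}  B3 = {0, 6, 7}  B4 = {0, 1, 6}  B5 = {0, 1, 3}  B6 = {0, 3, 4}  B7 = {0, 4, 8}
Tree: B1–B2, B2–B3, B3–B4, B4–B5, B5–B6, B6–B7

Every bag has size at most 3, so the width is 3 − 1 = 2 and tw(G) ≤ 2. The edges 0–2–5–7–6–1–3–4–8–0 form a cycle, so G is not a tree and its treewidth is at least 2. Therefore the treewidth is 2.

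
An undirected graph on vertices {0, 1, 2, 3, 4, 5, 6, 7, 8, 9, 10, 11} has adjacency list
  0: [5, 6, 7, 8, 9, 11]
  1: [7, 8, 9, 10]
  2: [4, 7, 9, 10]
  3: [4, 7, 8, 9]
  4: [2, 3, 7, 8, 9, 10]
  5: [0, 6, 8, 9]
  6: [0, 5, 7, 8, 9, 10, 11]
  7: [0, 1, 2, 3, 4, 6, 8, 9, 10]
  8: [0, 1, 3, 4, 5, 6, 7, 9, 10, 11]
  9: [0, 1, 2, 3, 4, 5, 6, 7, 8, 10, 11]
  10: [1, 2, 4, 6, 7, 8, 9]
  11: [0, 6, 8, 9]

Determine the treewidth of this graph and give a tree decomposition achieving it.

The largest bag has 5 vertices, giving width 4; this decomposition certifies tw(G) ≤ 4. For the lower bound, the 5 vertices {0, 6, 8, 9, 11} are pairwise adjacent, and any tree decomposition puts a clique entirely inside one bag — forcing width ≥ 4. Therefore the treewidth is 4.

Treewidth 4.
Bags: B1 = {4, 7, 8, 9, 10}  B2 = {6, 7, 8, 9, 10}  B3 = {0, 6, 7, 8, 9}  B4 = {0, 6, 8, 9, 11}  B5 = {0, 5, 6, 8, 9}  B6 = {2, 4, 7, 9, 10}  B7 = {3, 4, 7, 8, 9}  B8 = {1, 7, 8, 9, 10}
Tree: B1–B2, B2–B3, B3–B4, B3–B5, B1–B6, B1–B7, B1–B8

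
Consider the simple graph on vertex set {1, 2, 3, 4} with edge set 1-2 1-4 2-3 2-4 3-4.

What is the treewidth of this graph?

2

A width-2 tree decomposition is:
Bags: B1 = {1, 2, 4}  B2 = {2, 3, 4}
Tree: B1–B2
Each bag holds 3 vertices, so the decomposition has width 2, which upper-bounds the treewidth. On the other hand G contains the 3-clique {1, 2, 4}. A clique must lie in a single bag of any decomposition, so no decomposition can have width below 2. Hence tw(G) = 2 exactly.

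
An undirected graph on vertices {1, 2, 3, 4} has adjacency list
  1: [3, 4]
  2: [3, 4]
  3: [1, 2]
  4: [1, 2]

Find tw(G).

A width-2 tree decomposition is:
Bags: B1 = {1, 2, 4}  B2 = {1, 2, 3}
Tree: B1–B2
Every bag has size at most 3, so the width is 3 − 1 = 2 and tw(G) ≤ 2. For the lower bound, G contains the cycle 2–4–1–3–2, so G is not a forest; only forests have treewidth ≤ 1, hence tw(G) ≥ 2. Hence tw(G) = 2 exactly.

2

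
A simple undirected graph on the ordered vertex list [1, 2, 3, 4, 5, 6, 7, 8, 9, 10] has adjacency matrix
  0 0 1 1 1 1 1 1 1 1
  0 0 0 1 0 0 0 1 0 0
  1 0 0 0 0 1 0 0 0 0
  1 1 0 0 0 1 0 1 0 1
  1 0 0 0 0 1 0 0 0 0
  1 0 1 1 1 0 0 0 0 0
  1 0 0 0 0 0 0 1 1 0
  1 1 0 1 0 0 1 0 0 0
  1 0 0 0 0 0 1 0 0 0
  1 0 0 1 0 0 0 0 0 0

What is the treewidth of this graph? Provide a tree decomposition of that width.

Each bag holds 3 vertices, so the decomposition has width 2, which upper-bounds the treewidth. On the other hand G contains the 3-clique {1, 3, 6}. A clique must lie in a single bag of any decomposition, so no decomposition can have width below 2. Hence tw(G) = 2 exactly.

Treewidth 2.
One optimal decomposition is:
Bags: B1 = {1, 7, 8}  B2 = {1, 4, 8}  B3 = {1, 4, 10}  B4 = {1, 4, 6}  B5 = {1, 5, 6}  B6 = {1, 3, 6}  B7 = {2, 4, 8}  B8 = {1, 7, 9}
Tree: B1–B2, B2–B3, B2–B4, B4–B5, B5–B6, B2–B7, B1–B8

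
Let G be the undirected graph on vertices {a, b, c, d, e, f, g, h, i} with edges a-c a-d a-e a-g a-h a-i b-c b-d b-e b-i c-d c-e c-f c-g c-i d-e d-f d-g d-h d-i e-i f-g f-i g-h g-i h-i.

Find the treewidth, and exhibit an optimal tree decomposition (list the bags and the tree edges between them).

Each bag holds 5 vertices, so the decomposition has width 4, which upper-bounds the treewidth. For the lower bound, the 5 vertices {a, d, g, h, i} are pairwise adjacent, and any tree decomposition puts a clique entirely inside one bag — forcing width ≥ 4. Combining the bounds, tw(G) = 4.

Treewidth 4.
One optimal decomposition is:
Bags: B1 = {a, c, d, e, i}  B2 = {b, c, d, e, i}  B3 = {a, c, d, g, i}  B4 = {c, d, f, g, i}  B5 = {a, d, g, h, i}
Tree: B1–B2, B1–B3, B3–B4, B3–B5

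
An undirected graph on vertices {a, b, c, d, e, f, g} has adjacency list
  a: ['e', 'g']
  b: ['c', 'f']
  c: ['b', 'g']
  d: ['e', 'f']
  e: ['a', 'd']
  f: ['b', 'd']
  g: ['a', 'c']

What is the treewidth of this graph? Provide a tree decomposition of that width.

The largest bag has 3 vertices, giving width 2; this decomposition certifies tw(G) ≤ 2. The edges b–f–d–e–a–g–c–b form a cycle, so G is not a tree and its treewidth is at least 2. Therefore the treewidth is 2.

Treewidth 2.
Bags: B1 = {b, d, f}  B2 = {b, d, e}  B3 = {a, b, e}  B4 = {a, b, g}  B5 = {b, c, g}
Tree: B1–B2, B2–B3, B3–B4, B4–B5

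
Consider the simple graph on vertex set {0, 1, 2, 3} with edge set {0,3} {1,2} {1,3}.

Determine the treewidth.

A width-1 tree decomposition is:
Bags: B1 = {0, 3}  B2 = {1, 3}  B3 = {1, 2}
Tree: B1–B2, B2–B3
Every bag has size at most 2, so the width is 2 − 1 = 1 and tw(G) ≤ 1. Any graph with an edge has treewidth ≥ 1, and G has the edge 0–3. The upper and lower bounds meet at 1, so that is the treewidth.

1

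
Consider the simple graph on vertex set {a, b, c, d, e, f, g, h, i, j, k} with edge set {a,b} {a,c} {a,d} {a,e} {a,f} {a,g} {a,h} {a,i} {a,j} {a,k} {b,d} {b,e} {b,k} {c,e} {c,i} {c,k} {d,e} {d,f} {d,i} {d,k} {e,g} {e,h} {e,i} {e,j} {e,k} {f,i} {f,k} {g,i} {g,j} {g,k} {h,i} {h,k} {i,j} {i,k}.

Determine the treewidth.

A width-4 tree decomposition is:
Bags: B1 = {a, e, g, i, k}  B2 = {a, e, h, i, k}  B3 = {a, d, e, i, k}  B4 = {a, c, e, i, k}  B5 = {a, b, d, e, k}  B6 = {a, d, f, i, k}  B7 = {a, e, g, i, j}
Tree: B1–B2, B1–B3, B2–B4, B3–B5, B3–B6, B1–B7
The largest bag has 5 vertices, giving width 4; this decomposition certifies tw(G) ≤ 4. On the other hand G contains the 5-clique {a, e, g, i, j}. A clique must lie in a single bag of any decomposition, so no decomposition can have width below 4. Therefore the treewidth is 4.

4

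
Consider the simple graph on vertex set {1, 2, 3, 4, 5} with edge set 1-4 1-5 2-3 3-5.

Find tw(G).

A width-1 tree decomposition is:
Bags: B1 = {2, 3}  B2 = {3, 5}  B3 = {1, 5}  B4 = {1, 4}
Tree: B1–B2, B2–B3, B3–B4
The largest bag has 2 vertices, giving width 1; this decomposition certifies tw(G) ≤ 1. Any graph with an edge has treewidth ≥ 1, and G has the edge 2–3. The upper and lower bounds meet at 1, so that is the treewidth.

1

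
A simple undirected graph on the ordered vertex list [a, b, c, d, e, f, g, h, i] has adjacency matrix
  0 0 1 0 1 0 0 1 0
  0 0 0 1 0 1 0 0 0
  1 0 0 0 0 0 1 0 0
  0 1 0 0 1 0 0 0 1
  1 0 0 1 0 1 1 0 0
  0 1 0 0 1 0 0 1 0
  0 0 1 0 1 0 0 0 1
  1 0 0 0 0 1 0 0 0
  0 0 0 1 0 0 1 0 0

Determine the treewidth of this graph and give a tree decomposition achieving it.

Treewidth 3.
One optimal decomposition is:
Bags: B1 = {c, d, g, i}  B2 = {c, d, e, g}  B3 = {a, c, d, e}  B4 = {a, b, d, e}  B5 = {a, b, e, f}  B6 = {a, b, f, h}
Tree: B1–B2, B2–B3, B3–B4, B4–B5, B5–B6

Every bag has size at most 4, so the width is 4 − 1 = 3 and tw(G) ≤ 3. For the lower bound: the 4 vertex sets {c,g,i}, {d}, {e}, {a,b,f,h} are disjoint, each induces a connected subgraph, and every pair is joined by at least one edge of G. Contracting each set to a single vertex therefore yields K_{4} as a minor, and since treewidth is minor-monotone, tw(G) ≥ tw(K_{4}) = 3. Combining the bounds, tw(G) = 3.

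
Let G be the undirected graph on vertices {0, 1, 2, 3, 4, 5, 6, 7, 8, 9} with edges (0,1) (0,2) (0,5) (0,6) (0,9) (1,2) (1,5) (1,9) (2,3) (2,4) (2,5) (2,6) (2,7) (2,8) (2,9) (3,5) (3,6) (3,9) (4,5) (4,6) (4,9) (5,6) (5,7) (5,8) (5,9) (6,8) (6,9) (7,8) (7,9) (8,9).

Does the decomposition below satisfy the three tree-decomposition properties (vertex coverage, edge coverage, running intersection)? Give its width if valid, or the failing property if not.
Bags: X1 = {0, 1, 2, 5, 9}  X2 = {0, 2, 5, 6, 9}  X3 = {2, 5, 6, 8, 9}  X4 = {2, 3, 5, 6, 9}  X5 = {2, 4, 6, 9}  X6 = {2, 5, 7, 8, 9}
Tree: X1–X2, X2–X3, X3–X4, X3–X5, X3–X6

No — edge (5,4) lies in no bag.

A tree decomposition must satisfy three properties: every vertex lies in some bag; for every edge, both endpoints lie together in some bag; and for every vertex, the bags containing it form a connected subtree. Here edge (5,4) lies in no bag, so the decomposition is invalid.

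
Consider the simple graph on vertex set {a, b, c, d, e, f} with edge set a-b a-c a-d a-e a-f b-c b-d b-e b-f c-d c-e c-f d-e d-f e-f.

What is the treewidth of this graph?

5

A width-5 tree decomposition is:
Bags: B1 = {a, b, c, d, e, f}
Tree: (single bag)
With just one bag of size 6, the width is 6 − 1 = 5, so tw(G) ≤ 5. For the lower bound, the 6 vertices {a, b, c, d, e, f} are pairwise adjacent, and any tree decomposition puts a clique entirely inside one bag — forcing width ≥ 5. Hence tw(G) = 5 exactly.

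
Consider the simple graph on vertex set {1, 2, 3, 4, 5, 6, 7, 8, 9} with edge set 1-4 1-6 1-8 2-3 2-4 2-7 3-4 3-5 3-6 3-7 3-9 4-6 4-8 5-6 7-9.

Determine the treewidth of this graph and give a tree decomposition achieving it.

Treewidth 2.
One optimal decomposition is:
Bags: B1 = {3, 4, 6}  B2 = {1, 4, 6}  B3 = {2, 3, 4}  B4 = {2, 3, 7}  B5 = {3, 5, 6}  B6 = {3, 7, 9}  B7 = {1, 4, 8}
Tree: B1–B2, B1–B3, B3–B4, B1–B5, B4–B6, B2–B7

Every bag has size at most 3, so the width is 3 − 1 = 2 and tw(G) ≤ 2. On the other hand G contains the 3-clique {1, 4, 8}. A clique must lie in a single bag of any decomposition, so no decomposition can have width below 2. Combining the bounds, tw(G) = 2.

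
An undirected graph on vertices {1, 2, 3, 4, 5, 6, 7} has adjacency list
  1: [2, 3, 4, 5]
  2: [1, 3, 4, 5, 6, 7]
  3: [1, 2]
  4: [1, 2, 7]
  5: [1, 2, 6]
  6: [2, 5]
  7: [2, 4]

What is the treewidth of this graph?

2

A width-2 tree decomposition is:
Bags: B1 = {1, 2, 3}  B2 = {1, 2, 4}  B3 = {2, 4, 7}  B4 = {1, 2, 5}  B5 = {2, 5, 6}
Tree: B1–B2, B2–B3, B2–B4, B4–B5
Each bag holds 3 vertices, so the decomposition has width 2, which upper-bounds the treewidth. For the lower bound, the 3 vertices {1, 2, 3} are pairwise adjacent, and any tree decomposition puts a clique entirely inside one bag — forcing width ≥ 2. Combining the bounds, tw(G) = 2.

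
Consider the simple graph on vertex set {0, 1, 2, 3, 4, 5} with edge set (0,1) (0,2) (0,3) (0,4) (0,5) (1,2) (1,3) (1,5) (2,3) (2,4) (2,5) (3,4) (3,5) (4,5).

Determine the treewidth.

4

A width-4 tree decomposition is:
Bags: B1 = {0, 2, 3, 4, 5}  B2 = {0, 1, 2, 3, 5}
Tree: B1–B2
The largest bag has 5 vertices, giving width 4; this decomposition certifies tw(G) ≤ 4. For the lower bound, the 5 vertices {0, 1, 2, 3, 5} are pairwise adjacent, and any tree decomposition puts a clique entirely inside one bag — forcing width ≥ 4. The upper and lower bounds meet at 4, so that is the treewidth.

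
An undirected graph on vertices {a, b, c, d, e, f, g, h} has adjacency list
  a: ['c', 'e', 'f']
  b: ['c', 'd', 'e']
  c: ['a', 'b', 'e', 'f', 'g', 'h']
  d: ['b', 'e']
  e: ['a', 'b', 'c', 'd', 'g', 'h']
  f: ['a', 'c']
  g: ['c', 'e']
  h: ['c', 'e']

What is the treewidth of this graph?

A width-2 tree decomposition is:
Bags: B1 = {b, c, e}  B2 = {a, c, e}  B3 = {c, e, g}  B4 = {b, d, e}  B5 = {a, c, f}  B6 = {c, e, h}
Tree: B1–B2, B1–B3, B1–B4, B2–B5, B3–B6
Every bag has size at most 3, so the width is 3 − 1 = 2 and tw(G) ≤ 2. For the lower bound, the 3 vertices {b, d, e} are pairwise adjacent, and any tree decomposition puts a clique entirely inside one bag — forcing width ≥ 2. Therefore the treewidth is 2.

2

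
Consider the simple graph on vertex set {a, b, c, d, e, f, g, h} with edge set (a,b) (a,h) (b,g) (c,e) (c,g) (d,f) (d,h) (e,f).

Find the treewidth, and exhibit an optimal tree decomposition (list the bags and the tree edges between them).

Treewidth 2.
Bags: B1 = {a, b, h}  B2 = {b, d, h}  B3 = {b, d, f}  B4 = {b, e, f}  B5 = {b, c, e}  B6 = {b, c, g}
Tree: B1–B2, B2–B3, B3–B4, B4–B5, B5–B6

Every bag has size at most 3, so the width is 3 − 1 = 2 and tw(G) ≤ 2. The edges b–a–h–d–f–e–c–g–b form a cycle, so G is not a tree and its treewidth is at least 2. The upper and lower bounds meet at 2, so that is the treewidth.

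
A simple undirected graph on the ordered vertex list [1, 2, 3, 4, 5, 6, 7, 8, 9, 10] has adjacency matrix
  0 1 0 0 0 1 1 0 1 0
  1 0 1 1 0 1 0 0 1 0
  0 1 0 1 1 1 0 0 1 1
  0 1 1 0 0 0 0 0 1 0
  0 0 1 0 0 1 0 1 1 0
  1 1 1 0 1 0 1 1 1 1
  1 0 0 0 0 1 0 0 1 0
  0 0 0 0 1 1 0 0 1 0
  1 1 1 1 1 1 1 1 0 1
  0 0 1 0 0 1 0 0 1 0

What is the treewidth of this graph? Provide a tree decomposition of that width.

Treewidth 3.
One optimal decomposition is:
Bags: B1 = {2, 3, 4, 9}  B2 = {2, 3, 6, 9}  B3 = {3, 6, 9, 10}  B4 = {3, 5, 6, 9}  B5 = {1, 2, 6, 9}  B6 = {5, 6, 8, 9}  B7 = {1, 6, 7, 9}
Tree: B1–B2, B2–B3, B2–B4, B2–B5, B4–B6, B5–B7

The largest bag has 4 vertices, giving width 3; this decomposition certifies tw(G) ≤ 3. For the lower bound, the 4 vertices {2, 3, 4, 9} are pairwise adjacent, and any tree decomposition puts a clique entirely inside one bag — forcing width ≥ 3. Hence tw(G) = 3 exactly.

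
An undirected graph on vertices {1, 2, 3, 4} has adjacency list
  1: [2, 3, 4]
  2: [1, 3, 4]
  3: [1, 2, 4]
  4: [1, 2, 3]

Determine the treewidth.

3

A width-3 tree decomposition is:
Bags: B1 = {1, 2, 3, 4}
Tree: (single bag)
With just one bag of size 4, the width is 4 − 1 = 3, so tw(G) ≤ 3. Conversely, {1, 2, 3, 4} is a clique of size 4, and the vertices of any clique must share a bag in every tree decomposition; so some bag has ≥ 4 vertices and tw(G) ≥ 3. Combining the bounds, tw(G) = 3.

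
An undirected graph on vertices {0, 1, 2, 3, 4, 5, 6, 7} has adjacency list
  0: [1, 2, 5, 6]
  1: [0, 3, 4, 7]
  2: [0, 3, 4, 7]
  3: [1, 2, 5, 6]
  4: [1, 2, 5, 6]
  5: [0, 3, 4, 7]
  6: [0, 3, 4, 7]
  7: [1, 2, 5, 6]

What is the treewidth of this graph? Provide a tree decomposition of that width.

Treewidth 4.
Bags: B1 = {1, 2, 5, 6, 7}  B2 = {0, 1, 2, 5, 6}  B3 = {1, 2, 4, 5, 6}  B4 = {1, 2, 3, 5, 6}
Tree: B1–B2, B2–B3, B3–B4

Each bag holds 5 vertices, so the decomposition has width 4, which upper-bounds the treewidth. For the lower bound: the 5 vertex sets {6,7}, {0,1}, {2,4}, {5}, {3} are disjoint, each induces a connected subgraph, and every pair is joined by at least one edge of G. Contracting each set to a single vertex therefore yields K_{5} as a minor, and since treewidth is minor-monotone, tw(G) ≥ tw(K_{5}) = 4. Combining the bounds, tw(G) = 4.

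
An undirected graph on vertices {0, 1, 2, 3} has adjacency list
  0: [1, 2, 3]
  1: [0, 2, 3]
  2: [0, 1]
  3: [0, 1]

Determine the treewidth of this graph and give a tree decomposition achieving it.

The largest bag has 3 vertices, giving width 2; this decomposition certifies tw(G) ≤ 2. Conversely, {0, 1, 2} is a clique of size 3, and the vertices of any clique must share a bag in every tree decomposition; so some bag has ≥ 3 vertices and tw(G) ≥ 2. Combining the bounds, tw(G) = 2.

Treewidth 2.
One such decomposition:
Bags: B1 = {0, 1, 3}  B2 = {0, 1, 2}
Tree: B1–B2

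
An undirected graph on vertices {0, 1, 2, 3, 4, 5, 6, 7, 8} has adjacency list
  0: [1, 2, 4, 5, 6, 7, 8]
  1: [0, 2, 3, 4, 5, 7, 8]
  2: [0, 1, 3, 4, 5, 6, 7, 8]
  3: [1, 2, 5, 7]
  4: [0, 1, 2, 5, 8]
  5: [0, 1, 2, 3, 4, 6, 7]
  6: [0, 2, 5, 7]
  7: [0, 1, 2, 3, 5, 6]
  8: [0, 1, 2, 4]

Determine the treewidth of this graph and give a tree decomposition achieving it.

Each bag holds 5 vertices, so the decomposition has width 4, which upper-bounds the treewidth. On the other hand G contains the 5-clique {0, 1, 2, 4, 8}. A clique must lie in a single bag of any decomposition, so no decomposition can have width below 4. The upper and lower bounds meet at 4, so that is the treewidth.

Treewidth 4.
Bags: B1 = {0, 1, 2, 5, 7}  B2 = {0, 2, 5, 6, 7}  B3 = {0, 1, 2, 4, 5}  B4 = {1, 2, 3, 5, 7}  B5 = {0, 1, 2, 4, 8}
Tree: B1–B2, B1–B3, B1–B4, B3–B5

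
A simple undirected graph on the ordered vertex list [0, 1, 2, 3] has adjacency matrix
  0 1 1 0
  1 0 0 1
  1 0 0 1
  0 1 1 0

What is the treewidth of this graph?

A width-2 tree decomposition is:
Bags: B1 = {0, 1, 2}  B2 = {1, 2, 3}
Tree: B1–B2
The largest bag has 3 vertices, giving width 2; this decomposition certifies tw(G) ≤ 2. Since 1–0–2–3–1 is a cycle in G, G is not acyclic. Forests are exactly the graphs of treewidth ≤ 1, so tw(G) ≥ 2. Hence tw(G) = 2 exactly.

2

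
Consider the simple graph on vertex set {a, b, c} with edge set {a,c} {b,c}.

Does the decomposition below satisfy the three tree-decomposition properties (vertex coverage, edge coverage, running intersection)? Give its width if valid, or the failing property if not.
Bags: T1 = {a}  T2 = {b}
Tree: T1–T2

No — vertex c appears in no bag.

A tree decomposition must satisfy three properties: every vertex lies in some bag; for every edge, both endpoints lie together in some bag; and for every vertex, the bags containing it form a connected subtree. Here vertex c appears in no bag, so the decomposition is invalid.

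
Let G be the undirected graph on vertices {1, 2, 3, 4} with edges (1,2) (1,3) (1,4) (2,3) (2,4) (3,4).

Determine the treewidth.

A width-3 tree decomposition is:
Bags: B1 = {1, 2, 3, 4}
Tree: (single bag)
With just one bag of size 4, the width is 4 − 1 = 3, so tw(G) ≤ 3. For the lower bound, the 4 vertices {1, 2, 3, 4} are pairwise adjacent, and any tree decomposition puts a clique entirely inside one bag — forcing width ≥ 3. The upper and lower bounds meet at 3, so that is the treewidth.

3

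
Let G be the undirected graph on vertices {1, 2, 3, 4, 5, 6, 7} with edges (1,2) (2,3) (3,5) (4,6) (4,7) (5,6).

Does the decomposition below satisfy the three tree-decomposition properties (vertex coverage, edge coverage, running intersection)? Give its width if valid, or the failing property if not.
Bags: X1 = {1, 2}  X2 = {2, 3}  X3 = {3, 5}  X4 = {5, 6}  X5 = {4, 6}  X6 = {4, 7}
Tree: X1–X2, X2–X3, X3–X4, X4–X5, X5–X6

Every vertex of G appears in some bag (union = {1, 2, 3, 4, 5, 6, 7}); every edge is covered by a bag; and for each vertex v the set of bags containing v is connected in the bag tree. The decomposition is therefore valid. The largest bag has 2 vertices, so the width is 1.

Yes; width 1.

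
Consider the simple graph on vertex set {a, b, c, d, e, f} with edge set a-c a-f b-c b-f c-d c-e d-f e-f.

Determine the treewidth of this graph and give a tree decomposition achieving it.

The largest bag has 3 vertices, giving width 2; this decomposition certifies tw(G) ≤ 2. The edges c–b–f–d–c form a cycle, so G is not a tree and its treewidth is at least 2. Therefore the treewidth is 2.

Treewidth 2.
One optimal decomposition is:
Bags: B1 = {b, c, f}  B2 = {c, d, f}  B3 = {c, e, f}  B4 = {a, c, f}
Tree: B1–B2, B2–B3, B3–B4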